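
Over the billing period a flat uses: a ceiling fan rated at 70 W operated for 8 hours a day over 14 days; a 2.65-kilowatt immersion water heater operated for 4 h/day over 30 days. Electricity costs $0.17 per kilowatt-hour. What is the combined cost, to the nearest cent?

ceiling fan: Runtime = 8 h/day × 14 days = 112 h
ceiling fan: 0.07 kW × 112 h = 7.84 kWh
immersion water heater: Runtime = 4 h/day × 30 days = 120 h
immersion water heater: 2.65 kW × 120 h = 318 kWh
Total energy = 325.84 kWh
Cost = 325.84 × $0.17 = $55.39

$55.39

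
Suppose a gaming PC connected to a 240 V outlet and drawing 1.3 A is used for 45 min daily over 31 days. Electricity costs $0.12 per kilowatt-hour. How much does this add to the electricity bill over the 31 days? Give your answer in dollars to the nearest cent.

$0.87

Power = 1.3 A × 240 V = 312 W = 0.312 kW
Runtime = 45 min × 31 = 1395 min = 23.25 h
Energy = 0.312 kW × 23.25 h = 7.254 kWh
Cost = 7.254 kWh × $0.12/kWh = $0.87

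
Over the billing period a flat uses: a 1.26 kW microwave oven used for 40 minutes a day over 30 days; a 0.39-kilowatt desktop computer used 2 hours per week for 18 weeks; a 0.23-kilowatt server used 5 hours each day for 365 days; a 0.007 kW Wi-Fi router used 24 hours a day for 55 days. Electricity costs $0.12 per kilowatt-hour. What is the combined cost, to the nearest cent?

microwave oven: Runtime = 40 min × 30 = 1200 min = 20 h
microwave oven: 1.26 kW × 20 h = 25.2 kWh
desktop computer: Runtime = 2 h/week × 18 weeks = 36 h
desktop computer: 0.39 kW × 36 h = 14.04 kWh
server: Runtime = 5 h/day × 365 days = 1825 h
server: 0.23 kW × 1825 h = 419.75 kWh
Wi-Fi router: Runtime = 24 h × 55 = 1320 h
Wi-Fi router: 0.007 kW × 1320 h = 9.24 kWh
Total energy = 468.23 kWh
Cost = 468.23 × $0.12 = $56.19

$56.19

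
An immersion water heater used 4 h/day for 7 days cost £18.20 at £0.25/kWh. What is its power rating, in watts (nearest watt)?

Energy = £18.20 ÷ £0.25/kWh = 72.8 kWh
Runtime = 4 h/day × 7 days = 28 h
Power = 72.8 kWh ÷ 28 h = 2.6 kW = 2600 W

2600 W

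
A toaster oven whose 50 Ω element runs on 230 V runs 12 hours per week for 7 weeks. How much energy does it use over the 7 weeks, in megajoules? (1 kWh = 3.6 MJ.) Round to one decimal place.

319.9 MJ

Power = V²/R = 230²/50 = 1058 W = 1.058 kW
Runtime = 12 h/week × 7 weeks = 84 h
Energy = 1.058 kW × 84 h = 88.872 kWh
= 88.872 × 3.6 MJ = 319.9 MJ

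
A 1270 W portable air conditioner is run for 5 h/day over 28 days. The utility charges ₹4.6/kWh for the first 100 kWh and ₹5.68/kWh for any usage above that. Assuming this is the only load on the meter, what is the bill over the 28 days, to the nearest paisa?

₹901.90

Runtime = 5 h/day × 28 days = 140 h
Energy = 1.27 kW × 140 h = 177.8 kWh
Tier 1 (0–100 kWh): 100 × ₹4.6 = ₹460
Above 100 kWh: 77.8 × ₹5.68 = ₹441.904
Bill = ₹901.90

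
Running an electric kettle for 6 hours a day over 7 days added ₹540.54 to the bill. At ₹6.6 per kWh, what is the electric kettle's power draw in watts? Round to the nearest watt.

Energy = ₹540.54 ÷ ₹6.6/kWh = 81.9 kWh
Runtime = 6 h/day × 7 days = 42 h
Power = 81.9 kWh ÷ 42 h = 1.95 kW = 1950 W

1950 W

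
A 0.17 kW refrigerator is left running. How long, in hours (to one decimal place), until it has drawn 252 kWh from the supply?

Hours = 252 kWh ÷ 0.17 kW = 1482.4 h

1482.4 h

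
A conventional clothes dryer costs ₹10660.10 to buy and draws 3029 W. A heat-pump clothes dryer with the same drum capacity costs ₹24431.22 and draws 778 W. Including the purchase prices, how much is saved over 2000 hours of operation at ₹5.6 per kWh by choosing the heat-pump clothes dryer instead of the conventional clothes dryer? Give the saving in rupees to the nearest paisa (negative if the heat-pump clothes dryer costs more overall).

conventional clothes dryer: ₹10660.10 + (3029/1000) kW × 2000 h × ₹5.6 = ₹10660.10 + ₹33924.8 = ₹44584.9
heat-pump clothes dryer: ₹24431.22 + (778/1000) kW × 2000 h × ₹5.6 = ₹24431.22 + ₹8713.6 = ₹33144.82
Saving = ₹44584.9 − ₹33144.82 = ₹11440.08

₹11440.08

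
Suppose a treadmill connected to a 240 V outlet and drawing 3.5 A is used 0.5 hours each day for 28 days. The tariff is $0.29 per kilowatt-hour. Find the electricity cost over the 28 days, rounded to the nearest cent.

$3.41

Power = 3.5 A × 240 V = 840 W = 0.84 kW
Runtime = 0.5 h/day × 28 days = 14 h
Energy = 0.84 kW × 14 h = 11.76 kWh
Cost = 11.76 kWh × $0.29/kWh = $3.41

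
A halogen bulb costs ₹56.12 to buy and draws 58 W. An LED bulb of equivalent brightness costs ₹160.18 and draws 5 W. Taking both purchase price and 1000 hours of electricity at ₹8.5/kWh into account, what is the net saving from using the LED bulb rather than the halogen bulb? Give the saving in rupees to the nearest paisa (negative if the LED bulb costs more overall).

halogen bulb: ₹56.12 + (58/1000) kW × 1000 h × ₹8.5 = ₹56.12 + ₹493 = ₹549.12
LED bulb: ₹160.18 + (5/1000) kW × 1000 h × ₹8.5 = ₹160.18 + ₹42.5 = ₹202.68
Saving = ₹549.12 − ₹202.68 = ₹346.44

₹346.44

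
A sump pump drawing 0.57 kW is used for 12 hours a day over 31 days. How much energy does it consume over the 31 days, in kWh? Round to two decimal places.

212.04 kWh

Runtime = 12 h/day × 31 days = 372 h
Energy = 0.57 kW × 372 h = 212.04 kWh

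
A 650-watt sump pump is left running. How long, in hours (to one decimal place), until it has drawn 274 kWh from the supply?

421.5 h

Hours = 274 kWh ÷ 0.65 kW = 421.5 h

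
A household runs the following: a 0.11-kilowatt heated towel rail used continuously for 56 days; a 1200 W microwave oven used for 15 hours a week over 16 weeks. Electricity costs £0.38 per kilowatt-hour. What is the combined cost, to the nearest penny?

£165.62

heated towel rail: Runtime = 24 h × 56 = 1344 h
heated towel rail: 0.11 kW × 1344 h = 147.84 kWh
microwave oven: Runtime = 15 h/week × 16 weeks = 240 h
microwave oven: 1.2 kW × 240 h = 288 kWh
Total energy = 435.84 kWh
Cost = 435.84 × £0.38 = £165.62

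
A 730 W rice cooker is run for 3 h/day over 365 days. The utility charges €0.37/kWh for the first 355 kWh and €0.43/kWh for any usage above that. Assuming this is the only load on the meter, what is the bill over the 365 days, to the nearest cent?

€322.42

Runtime = 3 h/day × 365 days = 1095 h
Energy = 0.73 kW × 1095 h = 799.35 kWh
Tier 1 (0–355 kWh): 355 × €0.37 = €131.35
Above 355 kWh: 444.35 × €0.43 = €191.0705
Bill = €322.42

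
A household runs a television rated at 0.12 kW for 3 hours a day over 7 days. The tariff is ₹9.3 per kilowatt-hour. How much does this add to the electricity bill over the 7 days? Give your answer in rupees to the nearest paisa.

Runtime = 3 h/day × 7 days = 21 h
Energy = 0.12 kW × 21 h = 2.52 kWh
Cost = 2.52 kWh × ₹9.3/kWh = ₹23.44

₹23.44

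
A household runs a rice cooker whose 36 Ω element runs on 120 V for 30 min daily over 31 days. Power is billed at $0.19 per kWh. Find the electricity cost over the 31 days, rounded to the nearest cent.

Power = V²/R = 120²/36 = 400 W = 0.4 kW
Runtime = 30 min × 31 = 930 min = 15.5 h
Energy = 0.4 kW × 15.5 h = 6.2 kWh
Cost = 6.2 kWh × $0.19/kWh = $1.18

$1.18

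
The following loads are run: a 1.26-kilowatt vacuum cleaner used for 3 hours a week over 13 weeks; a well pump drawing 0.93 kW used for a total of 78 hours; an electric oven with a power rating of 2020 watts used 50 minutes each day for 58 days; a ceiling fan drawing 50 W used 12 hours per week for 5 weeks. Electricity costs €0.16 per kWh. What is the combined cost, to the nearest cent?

€35.57

vacuum cleaner: Runtime = 3 h/week × 13 weeks = 39 h
vacuum cleaner: 1.26 kW × 39 h = 49.14 kWh
well pump: 0.93 kW × 78 h = 72.54 kWh
electric oven: Runtime = 50 min × 58 = 2900 min = 48.333333… h
electric oven: 2.02 kW × 48.333333… h = 97.633333… kWh
ceiling fan: Runtime = 12 h/week × 5 weeks = 60 h
ceiling fan: 0.05 kW × 60 h = 3 kWh
Total energy = 222.313333… kWh
Cost = 222.313333… × €0.16 = €35.57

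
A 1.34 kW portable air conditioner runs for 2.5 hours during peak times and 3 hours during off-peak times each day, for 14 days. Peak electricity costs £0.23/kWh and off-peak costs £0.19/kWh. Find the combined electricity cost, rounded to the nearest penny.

Peak energy = 1.34 kW × 2.5 h × 14 = 46.9 kWh
Off-peak energy = 1.34 kW × 3 h × 14 = 56.28 kWh
Cost = 46.9 × £0.23 + 56.28 × £0.19 = £10.787 + £10.6932 = £21.48

£21.48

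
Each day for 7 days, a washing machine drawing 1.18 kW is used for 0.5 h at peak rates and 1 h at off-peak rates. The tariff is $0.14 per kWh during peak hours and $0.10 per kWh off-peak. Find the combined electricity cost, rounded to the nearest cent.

Peak energy = 1.18 kW × 0.5 h × 7 = 4.13 kWh
Off-peak energy = 1.18 kW × 1 h × 7 = 8.26 kWh
Cost = 4.13 × $0.14 + 8.26 × $0.10 = $0.5782 + $0.826 = $1.40

$1.40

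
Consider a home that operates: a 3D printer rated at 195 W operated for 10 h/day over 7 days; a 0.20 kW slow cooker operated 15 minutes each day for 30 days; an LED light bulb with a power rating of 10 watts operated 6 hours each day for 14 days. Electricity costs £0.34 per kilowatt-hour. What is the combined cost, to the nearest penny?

3D printer: Runtime = 10 h/day × 7 days = 70 h
3D printer: 0.195 kW × 70 h = 13.65 kWh
slow cooker: Runtime = 15 min × 30 = 450 min = 7.5 h
slow cooker: 0.2 kW × 7.5 h = 1.5 kWh
LED light bulb: Runtime = 6 h/day × 14 days = 84 h
LED light bulb: 0.01 kW × 84 h = 0.84 kWh
Total energy = 15.99 kWh
Cost = 15.99 × £0.34 = £5.44

£5.44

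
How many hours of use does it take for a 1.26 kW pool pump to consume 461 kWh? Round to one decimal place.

365.9 h

Hours = 461 kWh ÷ 1.26 kW = 365.9 h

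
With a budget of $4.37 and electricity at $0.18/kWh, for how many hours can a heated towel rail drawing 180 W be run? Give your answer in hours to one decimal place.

134.9 h

Energy available = $4.37 ÷ $0.18/kWh = 24.2778 kWh
Hours = 24.2778 kWh ÷ 0.18 kW = 134.9 h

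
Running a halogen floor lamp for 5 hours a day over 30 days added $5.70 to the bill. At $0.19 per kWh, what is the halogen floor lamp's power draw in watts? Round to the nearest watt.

Energy = $5.70 ÷ $0.19/kWh = 30 kWh
Runtime = 5 h/day × 30 days = 150 h
Power = 30 kWh ÷ 150 h = 0.2 kW = 200 W

200 W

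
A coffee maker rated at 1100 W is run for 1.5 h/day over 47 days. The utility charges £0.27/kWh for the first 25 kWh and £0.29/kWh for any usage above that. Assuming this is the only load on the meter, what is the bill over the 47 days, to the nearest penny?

£21.99

Runtime = 1.5 h/day × 47 days = 70.5 h
Energy = 1.1 kW × 70.5 h = 77.55 kWh
Tier 1 (0–25 kWh): 25 × £0.27 = £6.75
Above 25 kWh: 52.55 × £0.29 = £15.2395
Bill = £21.99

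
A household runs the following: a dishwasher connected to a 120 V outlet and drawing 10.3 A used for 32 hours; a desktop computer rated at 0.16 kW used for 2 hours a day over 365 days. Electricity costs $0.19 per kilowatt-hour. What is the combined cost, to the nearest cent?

dishwasher: Power = 10.3 A × 120 V = 1236 W = 1.236 kW
dishwasher: 1.236 kW × 32 h = 39.552 kWh
desktop computer: Runtime = 2 h/day × 365 days = 730 h
desktop computer: 0.16 kW × 730 h = 116.8 kWh
Total energy = 156.352 kWh
Cost = 156.352 × $0.19 = $29.71

$29.71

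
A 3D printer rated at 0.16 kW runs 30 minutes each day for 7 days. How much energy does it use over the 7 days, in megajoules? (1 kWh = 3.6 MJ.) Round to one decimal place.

2.0 MJ

Runtime = 30 min × 7 = 210 min = 3.5 h
Energy = 0.16 kW × 3.5 h = 0.56 kWh
= 0.56 × 3.6 MJ = 2.0 MJ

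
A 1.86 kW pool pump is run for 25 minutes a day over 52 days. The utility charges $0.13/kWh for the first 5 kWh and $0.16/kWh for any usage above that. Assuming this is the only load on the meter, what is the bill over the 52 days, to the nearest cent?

$6.30

Runtime = 25 min × 52 = 1300 min = 21.666666… h
Energy = 1.86 kW × 21.666666… h = 40.3 kWh
Tier 1 (0–5 kWh): 5 × $0.13 = $0.65
Above 5 kWh: 35.3 × $0.16 = $5.648
Bill = $6.30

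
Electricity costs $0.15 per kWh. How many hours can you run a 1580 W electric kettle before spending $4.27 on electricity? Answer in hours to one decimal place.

Energy available = $4.27 ÷ $0.15/kWh = 28.4667 kWh
Hours = 28.4667 kWh ÷ 1.58 kW = 18.0 h

18.0 h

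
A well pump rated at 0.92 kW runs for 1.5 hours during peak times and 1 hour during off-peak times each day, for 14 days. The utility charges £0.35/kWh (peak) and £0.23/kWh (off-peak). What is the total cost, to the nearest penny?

Peak energy = 0.92 kW × 1.5 h × 14 = 19.32 kWh
Off-peak energy = 0.92 kW × 1 h × 14 = 12.88 kWh
Cost = 19.32 × £0.35 + 12.88 × £0.23 = £6.762 + £2.9624 = £9.72

£9.72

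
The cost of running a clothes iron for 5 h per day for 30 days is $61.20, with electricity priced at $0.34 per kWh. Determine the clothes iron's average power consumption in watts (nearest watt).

1200 W

Energy = $61.20 ÷ $0.34/kWh = 180 kWh
Runtime = 5 h/day × 30 days = 150 h
Power = 180 kWh ÷ 150 h = 1.2 kW = 1200 W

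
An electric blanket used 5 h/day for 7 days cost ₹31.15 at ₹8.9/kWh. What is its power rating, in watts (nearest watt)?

100 W

Energy = ₹31.15 ÷ ₹8.9/kWh = 3.5 kWh
Runtime = 5 h/day × 7 days = 35 h
Power = 3.5 kWh ÷ 35 h = 0.1 kW = 100 W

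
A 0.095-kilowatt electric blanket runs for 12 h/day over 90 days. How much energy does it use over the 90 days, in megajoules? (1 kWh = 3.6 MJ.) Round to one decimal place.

369.4 MJ

Runtime = 12 h/day × 90 days = 1080 h
Energy = 0.095 kW × 1080 h = 102.6 kWh
= 102.6 × 3.6 MJ = 369.4 MJ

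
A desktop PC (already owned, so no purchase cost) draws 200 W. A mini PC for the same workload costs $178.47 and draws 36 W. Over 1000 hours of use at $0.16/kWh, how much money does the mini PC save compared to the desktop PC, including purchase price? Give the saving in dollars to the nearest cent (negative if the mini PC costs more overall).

-$152.23

desktop PC: $0.00 + (200/1000) kW × 1000 h × $0.16 = $0.00 + $32 = $32
mini PC: $178.47 + (36/1000) kW × 1000 h × $0.16 = $178.47 + $5.76 = $184.23
Saving = $32 − $184.23 = −$152.23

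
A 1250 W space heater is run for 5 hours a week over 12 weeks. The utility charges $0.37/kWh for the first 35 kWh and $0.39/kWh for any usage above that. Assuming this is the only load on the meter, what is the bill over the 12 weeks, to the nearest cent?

Runtime = 5 h/week × 12 weeks = 60 h
Energy = 1.25 kW × 60 h = 75 kWh
Tier 1 (0–35 kWh): 35 × $0.37 = $12.95
Above 35 kWh: 40 × $0.39 = $15.6
Bill = $28.55

$28.55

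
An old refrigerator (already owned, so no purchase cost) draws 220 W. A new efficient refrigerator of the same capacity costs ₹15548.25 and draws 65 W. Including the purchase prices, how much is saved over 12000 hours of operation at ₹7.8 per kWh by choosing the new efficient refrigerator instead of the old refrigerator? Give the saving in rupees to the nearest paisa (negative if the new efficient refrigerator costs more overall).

old refrigerator: ₹0.00 + (220/1000) kW × 12000 h × ₹7.8 = ₹0.00 + ₹20592 = ₹20592
new efficient refrigerator: ₹15548.25 + (65/1000) kW × 12000 h × ₹7.8 = ₹15548.25 + ₹6084 = ₹21632.25
Saving = ₹20592 − ₹21632.25 = −₹1040.25

-₹1040.25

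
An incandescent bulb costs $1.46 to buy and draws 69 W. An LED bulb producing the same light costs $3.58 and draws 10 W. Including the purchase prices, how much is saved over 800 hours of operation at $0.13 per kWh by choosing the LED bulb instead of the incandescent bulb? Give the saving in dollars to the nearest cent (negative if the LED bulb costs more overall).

incandescent bulb: $1.46 + (69/1000) kW × 800 h × $0.13 = $1.46 + $7.176 = $8.636
LED bulb: $3.58 + (10/1000) kW × 800 h × $0.13 = $3.58 + $1.04 = $4.62
Saving = $8.636 − $4.62 = $4.016 → $4.02

$4.02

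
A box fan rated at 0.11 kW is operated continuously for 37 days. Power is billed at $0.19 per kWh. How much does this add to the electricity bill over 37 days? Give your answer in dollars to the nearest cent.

Runtime = 24 h × 37 = 888 h
Energy = 0.11 kW × 888 h = 97.68 kWh
Cost = 97.68 kWh × $0.19/kWh = $18.56

$18.56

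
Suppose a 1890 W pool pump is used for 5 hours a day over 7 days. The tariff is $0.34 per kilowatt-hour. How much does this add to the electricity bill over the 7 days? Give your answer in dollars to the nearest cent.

Runtime = 5 h/day × 7 days = 35 h
Energy = 1.89 kW × 35 h = 66.15 kWh
Cost = 66.15 kWh × $0.34/kWh = $22.49

$22.49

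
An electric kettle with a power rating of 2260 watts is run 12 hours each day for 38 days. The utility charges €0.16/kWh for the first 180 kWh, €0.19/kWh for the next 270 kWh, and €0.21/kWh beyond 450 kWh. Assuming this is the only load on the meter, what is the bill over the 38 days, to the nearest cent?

€202.02

Runtime = 12 h/day × 38 days = 456 h
Energy = 2.26 kW × 456 h = 1030.56 kWh
Tier 1 (0–180 kWh): 180 × €0.16 = €28.8
Tier 2 (180–450 kWh): 270 × €0.19 = €51.3
Above 450 kWh: 580.56 × €0.21 = €121.9176
Bill = €202.02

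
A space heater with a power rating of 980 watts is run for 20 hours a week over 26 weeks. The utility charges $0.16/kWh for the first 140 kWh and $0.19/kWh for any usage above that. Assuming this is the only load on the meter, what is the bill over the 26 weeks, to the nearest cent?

$92.62

Runtime = 20 h/week × 26 weeks = 520 h
Energy = 0.98 kW × 520 h = 509.6 kWh
Tier 1 (0–140 kWh): 140 × $0.16 = $22.4
Above 140 kWh: 369.6 × $0.19 = $70.224
Bill = $92.62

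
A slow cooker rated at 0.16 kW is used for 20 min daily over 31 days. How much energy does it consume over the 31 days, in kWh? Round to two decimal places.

Runtime = 20 min × 31 = 620 min = 10.333333… h
Energy = 0.16 kW × 10.333333… h = 1.653333… kWh ≈ 1.65 kWh

1.65 kWh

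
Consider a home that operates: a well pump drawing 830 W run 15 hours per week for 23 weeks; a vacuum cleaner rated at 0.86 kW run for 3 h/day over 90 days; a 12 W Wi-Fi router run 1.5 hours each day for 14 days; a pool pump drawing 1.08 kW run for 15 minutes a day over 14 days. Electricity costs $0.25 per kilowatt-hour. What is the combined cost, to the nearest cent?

well pump: Runtime = 15 h/week × 23 weeks = 345 h
well pump: 0.83 kW × 345 h = 286.35 kWh
vacuum cleaner: Runtime = 3 h/day × 90 days = 270 h
vacuum cleaner: 0.86 kW × 270 h = 232.2 kWh
Wi-Fi router: Runtime = 1.5 h/day × 14 days = 21 h
Wi-Fi router: 0.012 kW × 21 h = 0.252 kWh
pool pump: Runtime = 15 min × 14 = 210 min = 3.5 h
pool pump: 1.08 kW × 3.5 h = 3.78 kWh
Total energy = 522.582 kWh
Cost = 522.582 × $0.25 = $130.65

$130.65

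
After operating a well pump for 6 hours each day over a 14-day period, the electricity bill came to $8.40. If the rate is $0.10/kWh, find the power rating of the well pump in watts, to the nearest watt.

Energy = $8.40 ÷ $0.10/kWh = 84 kWh
Runtime = 6 h/day × 14 days = 84 h
Power = 84 kWh ÷ 84 h = 1 kW = 1000 W

1000 W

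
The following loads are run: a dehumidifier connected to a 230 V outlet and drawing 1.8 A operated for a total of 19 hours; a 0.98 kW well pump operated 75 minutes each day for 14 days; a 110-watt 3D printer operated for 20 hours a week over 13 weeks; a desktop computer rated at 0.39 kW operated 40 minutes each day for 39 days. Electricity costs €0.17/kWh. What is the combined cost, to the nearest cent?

€10.84

dehumidifier: Power = 1.8 A × 230 V = 414 W = 0.414 kW
dehumidifier: 0.414 kW × 19 h = 7.866 kWh
well pump: Runtime = 75 min × 14 = 1050 min = 17.5 h
well pump: 0.98 kW × 17.5 h = 17.15 kWh
3D printer: Runtime = 20 h/week × 13 weeks = 260 h
3D printer: 0.11 kW × 260 h = 28.6 kWh
desktop computer: Runtime = 40 min × 39 = 1560 min = 26 h
desktop computer: 0.39 kW × 26 h = 10.14 kWh
Total energy = 63.756 kWh
Cost = 63.756 × €0.17 = €10.84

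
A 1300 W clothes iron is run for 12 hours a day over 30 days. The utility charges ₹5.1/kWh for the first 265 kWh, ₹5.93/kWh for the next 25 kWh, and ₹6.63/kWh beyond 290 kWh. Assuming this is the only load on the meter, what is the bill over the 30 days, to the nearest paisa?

Runtime = 12 h/day × 30 days = 360 h
Energy = 1.3 kW × 360 h = 468 kWh
Tier 1 (0–265 kWh): 265 × ₹5.1 = ₹1351.5
Tier 2 (265–290 kWh): 25 × ₹5.93 = ₹148.25
Above 290 kWh: 178 × ₹6.63 = ₹1180.14
Bill = ₹2679.89

₹2679.89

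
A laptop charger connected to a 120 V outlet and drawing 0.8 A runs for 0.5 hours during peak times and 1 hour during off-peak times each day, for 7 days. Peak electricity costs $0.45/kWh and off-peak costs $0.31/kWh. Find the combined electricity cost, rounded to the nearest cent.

$0.36

Power = 0.8 A × 120 V = 96 W = 0.096 kW
Peak energy = 0.096 kW × 0.5 h × 7 = 0.336 kWh
Off-peak energy = 0.096 kW × 1 h × 7 = 0.672 kWh
Cost = 0.336 × $0.45 + 0.672 × $0.31 = $0.1512 + $0.20832 = $0.36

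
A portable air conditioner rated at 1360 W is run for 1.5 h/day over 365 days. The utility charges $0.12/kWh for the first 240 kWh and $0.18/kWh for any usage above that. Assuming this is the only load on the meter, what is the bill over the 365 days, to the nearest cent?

Runtime = 1.5 h/day × 365 days = 547.5 h
Energy = 1.36 kW × 547.5 h = 744.6 kWh
Tier 1 (0–240 kWh): 240 × $0.12 = $28.8
Above 240 kWh: 504.6 × $0.18 = $90.828
Bill = $119.63

$119.63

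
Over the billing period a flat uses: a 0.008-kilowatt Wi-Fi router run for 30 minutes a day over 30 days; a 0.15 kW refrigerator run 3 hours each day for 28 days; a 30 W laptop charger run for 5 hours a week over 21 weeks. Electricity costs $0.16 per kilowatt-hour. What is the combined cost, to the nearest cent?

Wi-Fi router: Runtime = 30 min × 30 = 900 min = 15 h
Wi-Fi router: 0.008 kW × 15 h = 0.12 kWh
refrigerator: Runtime = 3 h/day × 28 days = 84 h
refrigerator: 0.15 kW × 84 h = 12.6 kWh
laptop charger: Runtime = 5 h/week × 21 weeks = 105 h
laptop charger: 0.03 kW × 105 h = 3.15 kWh
Total energy = 15.87 kWh
Cost = 15.87 × $0.16 = $2.54

$2.54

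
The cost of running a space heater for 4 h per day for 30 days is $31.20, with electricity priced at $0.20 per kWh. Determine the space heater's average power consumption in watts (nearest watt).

1300 W

Energy = $31.20 ÷ $0.20/kWh = 156 kWh
Runtime = 4 h/day × 30 days = 120 h
Power = 156 kWh ÷ 120 h = 1.3 kW = 1300 W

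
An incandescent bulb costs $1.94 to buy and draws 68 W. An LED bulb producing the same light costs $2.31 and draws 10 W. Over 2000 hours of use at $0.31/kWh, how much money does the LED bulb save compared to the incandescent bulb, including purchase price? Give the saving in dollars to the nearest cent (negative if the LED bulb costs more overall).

incandescent bulb: $1.94 + (68/1000) kW × 2000 h × $0.31 = $1.94 + $42.16 = $44.1
LED bulb: $2.31 + (10/1000) kW × 2000 h × $0.31 = $2.31 + $6.2 = $8.51
Saving = $44.1 − $8.51 = $35.59

$35.59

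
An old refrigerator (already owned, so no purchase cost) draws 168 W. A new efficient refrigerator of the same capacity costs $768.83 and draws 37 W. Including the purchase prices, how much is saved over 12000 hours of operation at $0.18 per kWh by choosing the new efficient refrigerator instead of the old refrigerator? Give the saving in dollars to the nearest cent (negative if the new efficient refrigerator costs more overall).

-$485.87

old refrigerator: $0.00 + (168/1000) kW × 12000 h × $0.18 = $0.00 + $362.88 = $362.88
new efficient refrigerator: $768.83 + (37/1000) kW × 12000 h × $0.18 = $768.83 + $79.92 = $848.75
Saving = $362.88 − $848.75 = −$485.87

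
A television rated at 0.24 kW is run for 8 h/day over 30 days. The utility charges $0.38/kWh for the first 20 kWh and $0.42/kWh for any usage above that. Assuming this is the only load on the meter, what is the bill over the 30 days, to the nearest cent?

Runtime = 8 h/day × 30 days = 240 h
Energy = 0.24 kW × 240 h = 57.6 kWh
Tier 1 (0–20 kWh): 20 × $0.38 = $7.6
Above 20 kWh: 37.6 × $0.42 = $15.792
Bill = $23.39

$23.39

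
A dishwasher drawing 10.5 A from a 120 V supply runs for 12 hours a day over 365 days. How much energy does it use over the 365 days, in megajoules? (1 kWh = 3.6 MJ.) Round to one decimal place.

Power = 10.5 A × 120 V = 1260 W = 1.26 kW
Runtime = 12 h/day × 365 days = 4380 h
Energy = 1.26 kW × 4380 h = 5518.8 kWh
= 5518.8 × 3.6 MJ = 19867.7 MJ

19867.7 MJ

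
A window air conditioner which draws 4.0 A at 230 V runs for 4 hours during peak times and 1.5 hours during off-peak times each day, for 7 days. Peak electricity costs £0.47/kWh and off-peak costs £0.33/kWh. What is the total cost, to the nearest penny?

£15.30

Power = 4.0 A × 230 V = 920 W = 0.92 kW
Peak energy = 0.92 kW × 4 h × 7 = 25.76 kWh
Off-peak energy = 0.92 kW × 1.5 h × 7 = 9.66 kWh
Cost = 25.76 × £0.47 + 9.66 × £0.33 = £12.1072 + £3.1878 = £15.30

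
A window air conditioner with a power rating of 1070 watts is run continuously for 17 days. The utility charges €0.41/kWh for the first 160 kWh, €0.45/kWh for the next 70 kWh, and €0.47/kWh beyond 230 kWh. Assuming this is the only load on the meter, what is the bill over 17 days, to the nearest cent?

€194.18

Runtime = 24 h × 17 = 408 h
Energy = 1.07 kW × 408 h = 436.56 kWh
Tier 1 (0–160 kWh): 160 × €0.41 = €65.6
Tier 2 (160–230 kWh): 70 × €0.45 = €31.5
Above 230 kWh: 206.56 × €0.47 = €97.0832
Bill = €194.18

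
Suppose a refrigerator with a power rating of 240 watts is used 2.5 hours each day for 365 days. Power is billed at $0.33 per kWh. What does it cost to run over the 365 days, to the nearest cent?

$72.27

Runtime = 2.5 h/day × 365 days = 912.5 h
Energy = 0.24 kW × 912.5 h = 219 kWh
Cost = 219 kWh × $0.33/kWh = $72.27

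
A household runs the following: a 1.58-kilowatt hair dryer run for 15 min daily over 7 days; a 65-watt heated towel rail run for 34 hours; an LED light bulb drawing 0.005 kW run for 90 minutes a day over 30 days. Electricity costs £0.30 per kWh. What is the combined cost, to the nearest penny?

£1.56

hair dryer: Runtime = 15 min × 7 = 105 min = 1.75 h
hair dryer: 1.58 kW × 1.75 h = 2.765 kWh
heated towel rail: 0.065 kW × 34 h = 2.21 kWh
LED light bulb: Runtime = 90 min × 30 = 2700 min = 45 h
LED light bulb: 0.005 kW × 45 h = 0.225 kWh
Total energy = 5.2 kWh
Cost = 5.2 × £0.30 = £1.56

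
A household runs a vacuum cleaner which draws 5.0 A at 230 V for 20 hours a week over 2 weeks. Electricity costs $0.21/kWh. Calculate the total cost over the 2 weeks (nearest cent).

Power = 5.0 A × 230 V = 1150 W = 1.15 kW
Runtime = 20 h/week × 2 weeks = 40 h
Energy = 1.15 kW × 40 h = 46 kWh
Cost = 46 kWh × $0.21/kWh = $9.66

$9.66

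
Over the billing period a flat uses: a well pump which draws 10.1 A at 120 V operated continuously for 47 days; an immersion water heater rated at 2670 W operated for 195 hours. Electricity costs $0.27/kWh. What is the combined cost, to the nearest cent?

$509.70

well pump: Power = 10.1 A × 120 V = 1212 W = 1.212 kW
well pump: Runtime = 24 h × 47 = 1128 h
well pump: 1.212 kW × 1128 h = 1367.136 kWh
immersion water heater: 2.67 kW × 195 h = 520.65 kWh
Total energy = 1887.786 kWh
Cost = 1887.786 × $0.27 = $509.70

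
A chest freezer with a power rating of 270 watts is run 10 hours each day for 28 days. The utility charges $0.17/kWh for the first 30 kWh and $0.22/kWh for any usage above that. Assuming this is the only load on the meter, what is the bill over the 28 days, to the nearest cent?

$15.13

Runtime = 10 h/day × 28 days = 280 h
Energy = 0.27 kW × 280 h = 75.6 kWh
Tier 1 (0–30 kWh): 30 × $0.17 = $5.1
Above 30 kWh: 45.6 × $0.22 = $10.032
Bill = $15.13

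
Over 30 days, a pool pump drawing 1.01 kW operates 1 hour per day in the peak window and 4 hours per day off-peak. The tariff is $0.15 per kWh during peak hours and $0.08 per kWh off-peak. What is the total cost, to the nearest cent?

Peak energy = 1.01 kW × 1 h × 30 = 30.3 kWh
Off-peak energy = 1.01 kW × 4 h × 30 = 121.2 kWh
Cost = 30.3 × $0.15 + 121.2 × $0.08 = $4.545 + $9.696 = $14.24

$14.24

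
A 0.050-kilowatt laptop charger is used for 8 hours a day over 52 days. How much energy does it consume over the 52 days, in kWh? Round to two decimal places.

Runtime = 8 h/day × 52 days = 416 h
Energy = 0.05 kW × 416 h = 20.8 kWh

20.80 kWh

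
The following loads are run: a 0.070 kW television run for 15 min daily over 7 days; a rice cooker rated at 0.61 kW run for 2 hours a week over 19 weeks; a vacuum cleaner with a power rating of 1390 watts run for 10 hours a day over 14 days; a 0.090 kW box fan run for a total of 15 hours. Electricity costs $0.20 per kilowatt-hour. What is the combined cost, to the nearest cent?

$43.85

television: Runtime = 15 min × 7 = 105 min = 1.75 h
television: 0.07 kW × 1.75 h = 0.1225 kWh
rice cooker: Runtime = 2 h/week × 19 weeks = 38 h
rice cooker: 0.61 kW × 38 h = 23.18 kWh
vacuum cleaner: Runtime = 10 h/day × 14 days = 140 h
vacuum cleaner: 1.39 kW × 140 h = 194.6 kWh
box fan: 0.09 kW × 15 h = 1.35 kWh
Total energy = 219.2525 kWh
Cost = 219.2525 × $0.20 = $43.85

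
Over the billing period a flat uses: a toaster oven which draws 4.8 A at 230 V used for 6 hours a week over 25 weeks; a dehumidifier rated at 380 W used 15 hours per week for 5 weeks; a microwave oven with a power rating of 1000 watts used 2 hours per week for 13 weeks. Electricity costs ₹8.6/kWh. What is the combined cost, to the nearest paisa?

₹1892.86

toaster oven: Power = 4.8 A × 230 V = 1104 W = 1.104 kW
toaster oven: Runtime = 6 h/week × 25 weeks = 150 h
toaster oven: 1.104 kW × 150 h = 165.6 kWh
dehumidifier: Runtime = 15 h/week × 5 weeks = 75 h
dehumidifier: 0.38 kW × 75 h = 28.5 kWh
microwave oven: Runtime = 2 h/week × 13 weeks = 26 h
microwave oven: 1 kW × 26 h = 26 kWh
Total energy = 220.1 kWh
Cost = 220.1 × ₹8.6 = ₹1892.86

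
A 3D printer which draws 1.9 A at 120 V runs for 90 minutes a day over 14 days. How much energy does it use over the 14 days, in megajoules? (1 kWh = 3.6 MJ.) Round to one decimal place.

Power = 1.9 A × 120 V = 228 W = 0.228 kW
Runtime = 90 min × 14 = 1260 min = 21 h
Energy = 0.228 kW × 21 h = 4.788 kWh
= 4.788 × 3.6 MJ = 17.2 MJ

17.2 MJ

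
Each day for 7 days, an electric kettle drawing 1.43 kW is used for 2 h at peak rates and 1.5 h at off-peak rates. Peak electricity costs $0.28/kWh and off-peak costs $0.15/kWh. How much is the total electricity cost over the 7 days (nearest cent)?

$7.86

Peak energy = 1.43 kW × 2 h × 7 = 20.02 kWh
Off-peak energy = 1.43 kW × 1.5 h × 7 = 15.015 kWh
Cost = 20.02 × $0.28 + 15.015 × $0.15 = $5.6056 + $2.25225 = $7.86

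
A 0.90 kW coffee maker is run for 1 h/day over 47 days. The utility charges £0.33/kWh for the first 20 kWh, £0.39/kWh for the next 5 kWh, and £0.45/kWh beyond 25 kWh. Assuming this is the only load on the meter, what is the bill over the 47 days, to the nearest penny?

Runtime = 1 h/day × 47 days = 47 h
Energy = 0.9 kW × 47 h = 42.3 kWh
Tier 1 (0–20 kWh): 20 × £0.33 = £6.6
Tier 2 (20–25 kWh): 5 × £0.39 = £1.95
Above 25 kWh: 17.3 × £0.45 = £7.785
Bill = £16.34

£16.34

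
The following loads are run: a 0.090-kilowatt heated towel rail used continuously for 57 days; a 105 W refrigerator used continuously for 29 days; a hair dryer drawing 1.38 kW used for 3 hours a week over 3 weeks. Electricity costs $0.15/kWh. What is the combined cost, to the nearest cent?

$31.29

heated towel rail: Runtime = 24 h × 57 = 1368 h
heated towel rail: 0.09 kW × 1368 h = 123.12 kWh
refrigerator: Runtime = 24 h × 29 = 696 h
refrigerator: 0.105 kW × 696 h = 73.08 kWh
hair dryer: Runtime = 3 h/week × 3 weeks = 9 h
hair dryer: 1.38 kW × 9 h = 12.42 kWh
Total energy = 208.62 kWh
Cost = 208.62 × $0.15 = $31.29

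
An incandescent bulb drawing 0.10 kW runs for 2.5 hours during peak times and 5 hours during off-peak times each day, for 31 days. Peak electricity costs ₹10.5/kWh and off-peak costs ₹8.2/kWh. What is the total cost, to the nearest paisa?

Peak energy = 0.1 kW × 2.5 h × 31 = 7.75 kWh
Off-peak energy = 0.1 kW × 5 h × 31 = 15.5 kWh
Cost = 7.75 × ₹10.5 + 15.5 × ₹8.2 = ₹81.375 + ₹127.1 = ₹208.48

₹208.48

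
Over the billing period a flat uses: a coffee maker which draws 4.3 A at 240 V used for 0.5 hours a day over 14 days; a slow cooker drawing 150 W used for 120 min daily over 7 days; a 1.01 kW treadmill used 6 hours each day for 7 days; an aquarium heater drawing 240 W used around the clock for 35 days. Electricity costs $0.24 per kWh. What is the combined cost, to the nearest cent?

coffee maker: Power = 4.3 A × 240 V = 1032 W = 1.032 kW
coffee maker: Runtime = 0.5 h/day × 14 days = 7 h
coffee maker: 1.032 kW × 7 h = 7.224 kWh
slow cooker: Runtime = 120 min × 7 = 840 min = 14 h
slow cooker: 0.15 kW × 14 h = 2.1 kWh
treadmill: Runtime = 6 h/day × 7 days = 42 h
treadmill: 1.01 kW × 42 h = 42.42 kWh
aquarium heater: Runtime = 24 h × 35 = 840 h
aquarium heater: 0.24 kW × 840 h = 201.6 kWh
Total energy = 253.344 kWh
Cost = 253.344 × $0.24 = $60.80

$60.80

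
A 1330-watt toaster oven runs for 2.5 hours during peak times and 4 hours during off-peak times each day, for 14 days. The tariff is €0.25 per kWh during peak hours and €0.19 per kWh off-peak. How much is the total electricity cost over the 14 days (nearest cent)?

Peak energy = 1.33 kW × 2.5 h × 14 = 46.55 kWh
Off-peak energy = 1.33 kW × 4 h × 14 = 74.48 kWh
Cost = 46.55 × €0.25 + 74.48 × €0.19 = €11.6375 + €14.1512 = €25.79

€25.79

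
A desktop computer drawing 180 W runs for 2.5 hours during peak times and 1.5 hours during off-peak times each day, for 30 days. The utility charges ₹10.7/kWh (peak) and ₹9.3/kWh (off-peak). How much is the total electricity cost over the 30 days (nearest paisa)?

₹219.78

Peak energy = 0.18 kW × 2.5 h × 30 = 13.5 kWh
Off-peak energy = 0.18 kW × 1.5 h × 30 = 8.1 kWh
Cost = 13.5 × ₹10.7 + 8.1 × ₹9.3 = ₹144.45 + ₹75.33 = ₹219.78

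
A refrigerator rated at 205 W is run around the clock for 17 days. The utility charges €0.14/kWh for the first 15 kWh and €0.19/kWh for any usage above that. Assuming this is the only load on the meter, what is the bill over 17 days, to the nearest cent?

Runtime = 24 h × 17 = 408 h
Energy = 0.205 kW × 408 h = 83.64 kWh
Tier 1 (0–15 kWh): 15 × €0.14 = €2.1
Above 15 kWh: 68.64 × €0.19 = €13.0416
Bill = €15.14

€15.14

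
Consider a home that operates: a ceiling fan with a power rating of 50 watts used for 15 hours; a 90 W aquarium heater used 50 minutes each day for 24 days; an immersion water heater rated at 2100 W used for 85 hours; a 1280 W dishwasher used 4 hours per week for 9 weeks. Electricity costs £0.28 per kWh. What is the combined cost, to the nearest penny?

£63.60

ceiling fan: 0.05 kW × 15 h = 0.75 kWh
aquarium heater: Runtime = 50 min × 24 = 1200 min = 20 h
aquarium heater: 0.09 kW × 20 h = 1.8 kWh
immersion water heater: 2.1 kW × 85 h = 178.5 kWh
dishwasher: Runtime = 4 h/week × 9 weeks = 36 h
dishwasher: 1.28 kW × 36 h = 46.08 kWh
Total energy = 227.13 kWh
Cost = 227.13 × £0.28 = £63.60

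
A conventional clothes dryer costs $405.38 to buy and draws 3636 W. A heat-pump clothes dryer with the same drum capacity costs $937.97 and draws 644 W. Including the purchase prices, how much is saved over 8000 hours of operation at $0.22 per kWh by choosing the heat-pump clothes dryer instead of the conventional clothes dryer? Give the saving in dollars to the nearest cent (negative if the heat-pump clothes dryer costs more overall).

$4733.33

conventional clothes dryer: $405.38 + (3636/1000) kW × 8000 h × $0.22 = $405.38 + $6399.36 = $6804.74
heat-pump clothes dryer: $937.97 + (644/1000) kW × 8000 h × $0.22 = $937.97 + $1133.44 = $2071.41
Saving = $6804.74 − $2071.41 = $4733.33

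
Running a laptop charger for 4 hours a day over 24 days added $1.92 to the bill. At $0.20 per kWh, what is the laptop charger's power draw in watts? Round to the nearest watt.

100 W

Energy = $1.92 ÷ $0.20/kWh = 9.6 kWh
Runtime = 4 h/day × 24 days = 96 h
Power = 9.6 kWh ÷ 96 h = 0.1 kW = 100 W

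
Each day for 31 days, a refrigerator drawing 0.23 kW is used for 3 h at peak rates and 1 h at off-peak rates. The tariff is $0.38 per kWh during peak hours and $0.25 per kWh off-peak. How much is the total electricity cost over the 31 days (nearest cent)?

Peak energy = 0.23 kW × 3 h × 31 = 21.39 kWh
Off-peak energy = 0.23 kW × 1 h × 31 = 7.13 kWh
Cost = 21.39 × $0.38 + 7.13 × $0.25 = $8.1282 + $1.7825 = $9.91

$9.91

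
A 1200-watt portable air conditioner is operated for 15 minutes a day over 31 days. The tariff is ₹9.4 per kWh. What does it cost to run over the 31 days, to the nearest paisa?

Runtime = 15 min × 31 = 465 min = 7.75 h
Energy = 1.2 kW × 7.75 h = 9.3 kWh
Cost = 9.3 kWh × ₹9.4/kWh = ₹87.42

₹87.42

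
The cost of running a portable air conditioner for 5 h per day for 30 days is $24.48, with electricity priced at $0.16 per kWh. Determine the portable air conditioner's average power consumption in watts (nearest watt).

Energy = $24.48 ÷ $0.16/kWh = 153 kWh
Runtime = 5 h/day × 30 days = 150 h
Power = 153 kWh ÷ 150 h = 1.02 kW = 1020 W

1020 W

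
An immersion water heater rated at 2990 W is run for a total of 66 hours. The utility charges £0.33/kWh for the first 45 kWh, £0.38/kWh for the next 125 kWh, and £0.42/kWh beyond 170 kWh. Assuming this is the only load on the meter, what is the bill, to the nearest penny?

£73.83

Energy = 2.99 kW × 66 h = 197.34 kWh
Tier 1 (0–45 kWh): 45 × £0.33 = £14.85
Tier 2 (45–170 kWh): 125 × £0.38 = £47.5
Above 170 kWh: 27.34 × £0.42 = £11.4828
Bill = £73.83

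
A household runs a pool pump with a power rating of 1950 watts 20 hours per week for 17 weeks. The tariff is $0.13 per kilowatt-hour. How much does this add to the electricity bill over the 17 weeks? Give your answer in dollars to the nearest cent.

Runtime = 20 h/week × 17 weeks = 340 h
Energy = 1.95 kW × 340 h = 663 kWh
Cost = 663 kWh × $0.13/kWh = $86.19

$86.19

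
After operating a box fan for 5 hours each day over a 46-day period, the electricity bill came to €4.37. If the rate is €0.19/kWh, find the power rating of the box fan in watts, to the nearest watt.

100 W

Energy = €4.37 ÷ €0.19/kWh = 23 kWh
Runtime = 5 h/day × 46 days = 230 h
Power = 23 kWh ÷ 230 h = 0.1 kW = 100 W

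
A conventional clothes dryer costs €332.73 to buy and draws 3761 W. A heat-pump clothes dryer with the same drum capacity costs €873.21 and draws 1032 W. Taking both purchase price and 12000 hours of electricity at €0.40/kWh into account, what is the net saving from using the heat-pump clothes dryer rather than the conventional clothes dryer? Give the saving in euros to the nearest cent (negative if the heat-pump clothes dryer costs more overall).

conventional clothes dryer: €332.73 + (3761/1000) kW × 12000 h × €0.40 = €332.73 + €18052.8 = €18385.53
heat-pump clothes dryer: €873.21 + (1032/1000) kW × 12000 h × €0.40 = €873.21 + €4953.6 = €5826.81
Saving = €18385.53 − €5826.81 = €12558.72

€12558.72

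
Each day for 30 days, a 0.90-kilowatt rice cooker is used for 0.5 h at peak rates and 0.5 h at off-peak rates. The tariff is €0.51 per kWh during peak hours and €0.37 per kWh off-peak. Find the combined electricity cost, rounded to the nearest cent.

Peak energy = 0.9 kW × 0.5 h × 30 = 13.5 kWh
Off-peak energy = 0.9 kW × 0.5 h × 30 = 13.5 kWh
Cost = 13.5 × €0.51 + 13.5 × €0.37 = €6.885 + €4.995 = €11.88

€11.88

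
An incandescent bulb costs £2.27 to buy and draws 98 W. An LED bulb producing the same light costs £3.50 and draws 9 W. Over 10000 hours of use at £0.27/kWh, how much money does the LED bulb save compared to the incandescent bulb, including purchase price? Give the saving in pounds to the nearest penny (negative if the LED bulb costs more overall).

incandescent bulb: £2.27 + (98/1000) kW × 10000 h × £0.27 = £2.27 + £264.6 = £266.87
LED bulb: £3.50 + (9/1000) kW × 10000 h × £0.27 = £3.50 + £24.3 = £27.8
Saving = £266.87 − £27.8 = £239.07

£239.07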